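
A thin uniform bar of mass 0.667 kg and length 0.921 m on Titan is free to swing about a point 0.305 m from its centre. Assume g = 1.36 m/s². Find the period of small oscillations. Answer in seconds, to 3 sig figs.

For a physical pendulum T = 2π√(I/(mgd)), with d = 0.3050 m from pivot to centre of mass.
I_cm = mL²/12 = 0.667 × 0.921²/12 = 0.04715 kg·m²; I = I_cm + md² = 0.04715 + 0.667 × 0.3050² = 0.1092 kg·m².
T = 2π√(0.1092/(0.667 × 1.36 × 0.3050)) = 3.95 s.

3.95 s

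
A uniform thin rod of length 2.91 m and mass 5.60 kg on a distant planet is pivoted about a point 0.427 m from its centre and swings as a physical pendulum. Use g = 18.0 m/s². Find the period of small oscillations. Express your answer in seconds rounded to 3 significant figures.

2.14 s

For a physical pendulum T = 2π√(I/(mgd)), with d = 0.4270 m from pivot to centre of mass.
I_cm = mL²/12 = 5.60 × 2.91²/12 = 3.952 kg·m²; I = I_cm + md² = 3.952 + 5.60 × 0.4270² = 4.973 kg·m².
T = 2π√(4.973/(5.60 × 18.0 × 0.4270)) = 2.14 s.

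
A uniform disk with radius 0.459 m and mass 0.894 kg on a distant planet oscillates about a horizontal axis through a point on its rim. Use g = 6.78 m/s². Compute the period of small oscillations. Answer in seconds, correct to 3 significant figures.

2.00 s

I_cm = ½mr² = 0.09417 kg·m². The pivot is at distance d = 0.459 m from the centre of mass.
By the parallel-axis theorem, I = I_cm + md² = 0.09417 + 0.1883 = 0.2825 kg·m².
T = 2π√(I/(mgd)) = 2π√(0.2825/(0.894 × 6.78 × 0.459)) = 2.00 s.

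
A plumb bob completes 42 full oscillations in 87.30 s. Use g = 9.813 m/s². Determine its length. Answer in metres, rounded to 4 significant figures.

1.074 m

T = 87.30/42 = 2.0786 s.
From T = 2π√(L/g), L = gT²/(4π²) = 9.813 × 2.0786²/(4π²) = 1.074 m.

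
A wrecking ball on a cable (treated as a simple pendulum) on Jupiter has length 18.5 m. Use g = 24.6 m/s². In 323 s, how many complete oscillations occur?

59

T = 2π√(L/g) = 2π√(18.5/24.6) = 5.449 s.
Number of complete oscillations = ⌊323/5.449⌋ = ⌊59.28⌋ = 59.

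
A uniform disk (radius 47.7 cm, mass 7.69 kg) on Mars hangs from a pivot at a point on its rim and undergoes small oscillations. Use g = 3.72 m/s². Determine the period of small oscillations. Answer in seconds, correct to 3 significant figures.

2.76 s

I_cm = ½mr² = 0.8748 kg·m². The pivot is at distance d = 0.477 m from the centre of mass.
By the parallel-axis theorem, I = I_cm + md² = 0.8748 + 1.750 = 2.625 kg·m².
T = 2π√(I/(mgd)) = 2π√(2.625/(7.69 × 3.72 × 0.477)) = 2.76 s.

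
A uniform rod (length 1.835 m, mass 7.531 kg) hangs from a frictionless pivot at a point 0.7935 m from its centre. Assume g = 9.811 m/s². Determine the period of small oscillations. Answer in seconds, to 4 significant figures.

2.148 s

For a physical pendulum T = 2π√(I/(mgd)), with d = 0.79350 m from pivot to centre of mass.
I_cm = mL²/12 = 7.531 × 1.835²/12 = 2.1132 kg·m²; I = I_cm + md² = 2.1132 + 7.531 × 0.79350² = 6.8551 kg·m².
T = 2π√(6.8551/(7.531 × 9.811 × 0.79350)) = 2.148 s.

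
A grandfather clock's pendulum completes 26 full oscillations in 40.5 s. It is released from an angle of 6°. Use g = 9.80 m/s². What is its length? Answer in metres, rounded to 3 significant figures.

T = 40.5/26 = 1.558 s.
From T = 2π√(L/g), L = gT²/(4π²) = 9.80 × 1.558²/(4π²) = 0.602 m.

0.602 m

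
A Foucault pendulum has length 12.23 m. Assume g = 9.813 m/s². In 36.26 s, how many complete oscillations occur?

T = 2π√(L/g) = 2π√(12.23/9.813) = 7.0144 s.
Number of complete oscillations = ⌊36.26/7.0144⌋ = ⌊5.1693⌋ = 5.

5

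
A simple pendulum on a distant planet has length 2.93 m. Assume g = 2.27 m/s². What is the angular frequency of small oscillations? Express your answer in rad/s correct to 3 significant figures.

ω = √(g/L) = √(2.27/2.93) = 0.880 rad/s.

0.880 rad/s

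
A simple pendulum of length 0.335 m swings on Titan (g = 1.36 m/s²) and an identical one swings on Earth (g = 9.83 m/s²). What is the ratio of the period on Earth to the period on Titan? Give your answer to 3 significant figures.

T ∝ 1/√g, so T₂/T₁ = √(g₁/g₂) = √(1.36/9.83) = 0.372.

0.372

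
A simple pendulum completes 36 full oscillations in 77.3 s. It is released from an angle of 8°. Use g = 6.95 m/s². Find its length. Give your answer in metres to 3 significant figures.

0.812 m

T = 77.3/36 = 2.147 s.
From T = 2π√(L/g), L = gT²/(4π²) = 6.95 × 2.147²/(4π²) = 0.812 m.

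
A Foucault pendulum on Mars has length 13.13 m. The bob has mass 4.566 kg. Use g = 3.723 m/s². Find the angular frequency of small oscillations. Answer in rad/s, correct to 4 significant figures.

0.5325 rad/s

ω = √(g/L) = √(3.723/13.13) = 0.5325 rad/s.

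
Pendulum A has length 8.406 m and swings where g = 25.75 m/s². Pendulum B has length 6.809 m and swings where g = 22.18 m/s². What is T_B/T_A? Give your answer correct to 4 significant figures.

0.9697

T = 2π√(L/g), so T_B/T_A = √((L_B/g_B)/(L_A/g_A)) = √((6.809/22.18)/(8.406/25.75)) = 0.9697.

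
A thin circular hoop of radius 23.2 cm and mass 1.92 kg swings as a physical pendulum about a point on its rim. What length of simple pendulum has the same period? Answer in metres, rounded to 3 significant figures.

0.464 m

The equivalent simple-pendulum length is L_eq = I/(md), where I is about the pivot and d = 0.2320 m.
I_cm = mR² = 0.1033 kg·m², so I = I_cm + md² = 0.1033 + 0.1033 = 0.2067 kg·m².
L_eq = 0.2067/(1.92 × 0.2320) = 0.464 m.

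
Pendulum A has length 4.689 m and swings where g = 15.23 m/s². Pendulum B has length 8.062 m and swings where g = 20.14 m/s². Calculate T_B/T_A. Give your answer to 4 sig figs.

T = 2π√(L/g), so T_B/T_A = √((L_B/g_B)/(L_A/g_A)) = √((8.062/20.14)/(4.689/15.23)) = 1.140.

1.140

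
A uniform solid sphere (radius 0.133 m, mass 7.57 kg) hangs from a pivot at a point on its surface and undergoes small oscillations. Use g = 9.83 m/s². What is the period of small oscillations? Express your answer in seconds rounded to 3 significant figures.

I_cm = (2/5)mr² = 0.05356 kg·m². The pivot is at distance d = 0.133 m from the centre of mass.
By the parallel-axis theorem, I = I_cm + md² = 0.05356 + 0.1339 = 0.1875 kg·m².
T = 2π√(I/(mgd)) = 2π√(0.1875/(7.57 × 9.83 × 0.133)) = 0.865 s.

0.865 s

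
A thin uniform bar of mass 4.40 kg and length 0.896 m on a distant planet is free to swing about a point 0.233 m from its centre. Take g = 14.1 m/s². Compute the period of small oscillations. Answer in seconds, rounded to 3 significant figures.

1.21 s

For a physical pendulum T = 2π√(I/(mgd)), with d = 0.2330 m from pivot to centre of mass.
I_cm = mL²/12 = 4.40 × 0.896²/12 = 0.2944 kg·m²; I = I_cm + md² = 0.2944 + 4.40 × 0.2330² = 0.5332 kg·m².
T = 2π√(0.5332/(4.40 × 14.1 × 0.2330)) = 1.21 s.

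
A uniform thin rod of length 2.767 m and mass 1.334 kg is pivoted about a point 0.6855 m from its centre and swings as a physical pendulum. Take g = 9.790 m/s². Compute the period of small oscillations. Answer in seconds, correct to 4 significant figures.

2.553 s

For a physical pendulum T = 2π√(I/(mgd)), with d = 0.68550 m from pivot to centre of mass.
I_cm = mL²/12 = 1.334 × 2.767²/12 = 0.85112 kg·m²; I = I_cm + md² = 0.85112 + 1.334 × 0.68550² = 1.4780 kg·m².
T = 2π√(1.4780/(1.334 × 9.790 × 0.68550)) = 2.553 s.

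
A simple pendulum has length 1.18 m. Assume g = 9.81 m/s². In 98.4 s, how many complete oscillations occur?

45

T = 2π√(L/g) = 2π√(1.18/9.81) = 2.179 s.
Number of complete oscillations = ⌊98.4/2.179⌋ = ⌊45.16⌋ = 45.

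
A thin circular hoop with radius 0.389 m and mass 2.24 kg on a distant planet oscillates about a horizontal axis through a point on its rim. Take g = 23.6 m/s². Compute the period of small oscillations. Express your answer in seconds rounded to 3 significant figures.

1.14 s

I_cm = mr² = 0.3390 kg·m². The pivot is at distance d = 0.389 m from the centre of mass.
By the parallel-axis theorem, I = I_cm + md² = 0.3390 + 0.3390 = 0.6779 kg·m².
T = 2π√(I/(mgd)) = 2π√(0.6779/(2.24 × 23.6 × 0.389)) = 1.14 s.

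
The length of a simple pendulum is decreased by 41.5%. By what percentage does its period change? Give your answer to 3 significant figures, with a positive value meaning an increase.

-23.5%

T ∝ √L, so T'/T = √(0.5850) = 0.7649.
Percentage change in T = (0.7649 − 1) × 100% = -23.5%.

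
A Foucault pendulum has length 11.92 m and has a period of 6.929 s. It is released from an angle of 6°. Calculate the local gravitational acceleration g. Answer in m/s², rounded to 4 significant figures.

From T = 2π√(L/g), g = 4π²L/T² = 4π² × 11.92/6.9290² = 9.802 m/s².

9.802 m/s²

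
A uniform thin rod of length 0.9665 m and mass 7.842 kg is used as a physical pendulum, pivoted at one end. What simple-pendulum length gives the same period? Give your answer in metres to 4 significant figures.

0.6443 m

The equivalent simple-pendulum length is L_eq = I/(md), where I is about the pivot and d = 0.48325 m.
I_cm = (1/12)mL² = 0.61045 kg·m², so I = I_cm + md² = 0.61045 + 1.8313 = 2.4418 kg·m².
L_eq = 2.4418/(7.842 × 0.48325) = 0.6443 m.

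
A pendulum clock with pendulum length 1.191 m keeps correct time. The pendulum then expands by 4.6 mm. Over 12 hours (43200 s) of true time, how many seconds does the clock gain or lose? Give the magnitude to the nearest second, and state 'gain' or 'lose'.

lose 83 s

T ∝ √L, so T'/T = √(1.19560/1.191) = 1.00193.
In 43200 s of true time the clock registers 43200/1.00193 = 43116.8 s, so it loses 83 s.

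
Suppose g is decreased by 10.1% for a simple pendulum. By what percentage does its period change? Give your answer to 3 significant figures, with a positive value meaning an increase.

5.47%

T ∝ 1/√g, so T'/T = 1/√(0.8990) = 1.055.
Percentage change in T = (1.055 − 1) × 100% = 5.47%.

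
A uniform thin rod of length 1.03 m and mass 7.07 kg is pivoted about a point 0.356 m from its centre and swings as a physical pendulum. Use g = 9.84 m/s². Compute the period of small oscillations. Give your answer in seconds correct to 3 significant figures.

For a physical pendulum T = 2π√(I/(mgd)), with d = 0.3560 m from pivot to centre of mass.
I_cm = mL²/12 = 7.07 × 1.03²/12 = 0.6250 kg·m²; I = I_cm + md² = 0.6250 + 7.07 × 0.3560² = 1.521 kg·m².
T = 2π√(1.521/(7.07 × 9.84 × 0.3560)) = 1.56 s.

1.56 s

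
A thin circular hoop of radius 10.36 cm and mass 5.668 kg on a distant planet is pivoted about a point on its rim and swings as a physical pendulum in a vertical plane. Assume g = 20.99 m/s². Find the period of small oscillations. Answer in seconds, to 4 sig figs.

0.6243 s

I_cm = mr² = 0.060834 kg·m². The pivot is at distance d = 0.1036 m from the centre of mass.
By the parallel-axis theorem, I = I_cm + md² = 0.060834 + 0.060834 = 0.12167 kg·m².
T = 2π√(I/(mgd)) = 2π√(0.12167/(5.668 × 20.99 × 0.1036)) = 0.6243 s.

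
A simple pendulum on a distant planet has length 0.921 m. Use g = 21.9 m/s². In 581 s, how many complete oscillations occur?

450

T = 2π√(L/g) = 2π√(0.921/21.9) = 1.289 s.
Number of complete oscillations = ⌊581/1.289⌋ = ⌊450.9⌋ = 450.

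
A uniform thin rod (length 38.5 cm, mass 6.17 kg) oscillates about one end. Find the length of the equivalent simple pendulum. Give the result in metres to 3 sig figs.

0.257 m

The equivalent simple-pendulum length is L_eq = I/(md), where I is about the pivot and d = 0.1925 m.
I_cm = (1/12)mL² = 0.07621 kg·m², so I = I_cm + md² = 0.07621 + 0.2286 = 0.3048 kg·m².
L_eq = 0.3048/(6.17 × 0.1925) = 0.257 m.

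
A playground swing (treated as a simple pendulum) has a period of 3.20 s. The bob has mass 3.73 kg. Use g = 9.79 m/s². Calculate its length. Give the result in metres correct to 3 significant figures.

From T = 2π√(L/g), L = gT²/(4π²) = 9.79 × 3.200²/(4π²) = 2.54 m.

2.54 m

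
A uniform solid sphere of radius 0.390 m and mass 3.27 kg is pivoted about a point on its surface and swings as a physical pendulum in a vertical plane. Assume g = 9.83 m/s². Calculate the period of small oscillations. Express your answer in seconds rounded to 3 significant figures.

1.48 s

I_cm = (2/5)mr² = 0.1989 kg·m². The pivot is at distance d = 0.390 m from the centre of mass.
By the parallel-axis theorem, I = I_cm + md² = 0.1989 + 0.4974 = 0.6963 kg·m².
T = 2π√(I/(mgd)) = 2π√(0.6963/(3.27 × 9.83 × 0.390)) = 1.48 s.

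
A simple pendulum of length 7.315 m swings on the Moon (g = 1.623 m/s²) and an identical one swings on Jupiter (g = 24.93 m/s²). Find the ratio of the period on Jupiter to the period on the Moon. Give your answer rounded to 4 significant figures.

0.2552

T ∝ 1/√g, so T₂/T₁ = √(g₁/g₂) = √(1.623/24.93) = 0.2552.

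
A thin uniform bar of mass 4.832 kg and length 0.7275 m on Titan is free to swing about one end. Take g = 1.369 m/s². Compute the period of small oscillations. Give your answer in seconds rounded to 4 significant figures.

For a physical pendulum T = 2π√(I/(mgd)), with d = 0.36375 m from pivot to centre of mass.
I_cm = mL²/12 = 4.832 × 0.7275²/12 = 0.21311 kg·m²; I = I_cm + md² = 0.21311 + 4.832 × 0.36375² = 0.85246 kg·m².
T = 2π√(0.85246/(4.832 × 1.369 × 0.36375)) = 3.740 s.

3.740 s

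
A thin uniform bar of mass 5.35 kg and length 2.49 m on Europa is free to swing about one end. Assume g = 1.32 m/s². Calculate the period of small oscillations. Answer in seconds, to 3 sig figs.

For a physical pendulum T = 2π√(I/(mgd)), with d = 1.245 m from pivot to centre of mass.
I_cm = mL²/12 = 5.35 × 2.49²/12 = 2.764 kg·m²; I = I_cm + md² = 2.764 + 5.35 × 1.245² = 11.06 kg·m².
T = 2π√(11.06/(5.35 × 1.32 × 1.245)) = 7.05 s.

7.05 s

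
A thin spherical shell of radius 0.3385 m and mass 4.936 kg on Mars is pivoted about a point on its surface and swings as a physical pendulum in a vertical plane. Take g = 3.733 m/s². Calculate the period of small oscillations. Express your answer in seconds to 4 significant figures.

I_cm = (2/3)mr² = 0.37705 kg·m². The pivot is at distance d = 0.3385 m from the centre of mass.
By the parallel-axis theorem, I = I_cm + md² = 0.37705 + 0.56558 = 0.94263 kg·m².
T = 2π√(I/(mgd)) = 2π√(0.94263/(4.936 × 3.733 × 0.3385)) = 2.443 s.

2.443 s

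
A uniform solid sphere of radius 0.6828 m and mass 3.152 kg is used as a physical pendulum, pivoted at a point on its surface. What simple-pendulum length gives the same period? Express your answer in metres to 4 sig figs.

0.9559 m

The equivalent simple-pendulum length is L_eq = I/(md), where I is about the pivot and d = 0.68280 m.
I_cm = (2/5)mR² = 0.58780 kg·m², so I = I_cm + md² = 0.58780 + 1.4695 = 2.0573 kg·m².
L_eq = 2.0573/(3.152 × 0.68280) = 0.9559 m.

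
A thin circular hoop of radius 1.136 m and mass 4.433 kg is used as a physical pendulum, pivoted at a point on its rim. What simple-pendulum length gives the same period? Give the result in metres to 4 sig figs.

2.272 m

The equivalent simple-pendulum length is L_eq = I/(md), where I is about the pivot and d = 1.1360 m.
I_cm = mR² = 5.7208 kg·m², so I = I_cm + md² = 5.7208 + 5.7208 = 11.442 kg·m².
L_eq = 11.442/(4.433 × 1.1360) = 2.272 m.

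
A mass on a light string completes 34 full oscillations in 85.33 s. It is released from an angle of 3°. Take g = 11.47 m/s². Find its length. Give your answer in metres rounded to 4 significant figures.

1.830 m

T = 85.33/34 = 2.5097 s.
From T = 2π√(L/g), L = gT²/(4π²) = 11.47 × 2.5097²/(4π²) = 1.830 m.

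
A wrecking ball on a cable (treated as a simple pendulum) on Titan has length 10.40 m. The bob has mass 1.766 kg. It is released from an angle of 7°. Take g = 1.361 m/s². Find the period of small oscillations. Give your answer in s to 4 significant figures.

17.37 s

T = 2π√(L/g) = 2π√(10.40/1.361) = 2π × 2.7643 = 17.37 s.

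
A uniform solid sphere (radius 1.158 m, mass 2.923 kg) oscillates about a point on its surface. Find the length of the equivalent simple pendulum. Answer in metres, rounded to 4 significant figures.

The equivalent simple-pendulum length is L_eq = I/(md), where I is about the pivot and d = 1.1580 m.
I_cm = (2/5)mR² = 1.5679 kg·m², so I = I_cm + md² = 1.5679 + 3.9196 = 5.4875 kg·m².
L_eq = 5.4875/(2.923 × 1.1580) = 1.621 m.

1.621 m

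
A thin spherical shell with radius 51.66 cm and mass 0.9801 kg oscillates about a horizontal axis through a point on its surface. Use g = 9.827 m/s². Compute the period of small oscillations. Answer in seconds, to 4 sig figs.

1.860 s

I_cm = (2/3)mr² = 0.17438 kg·m². The pivot is at distance d = 0.5166 m from the centre of mass.
By the parallel-axis theorem, I = I_cm + md² = 0.17438 + 0.26156 = 0.43594 kg·m².
T = 2π√(I/(mgd)) = 2π√(0.43594/(0.9801 × 9.827 × 0.5166)) = 1.860 s.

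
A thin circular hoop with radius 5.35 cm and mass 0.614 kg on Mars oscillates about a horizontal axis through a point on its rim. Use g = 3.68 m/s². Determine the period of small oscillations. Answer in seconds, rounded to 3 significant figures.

1.07 s

I_cm = mr² = 0.001757 kg·m². The pivot is at distance d = 0.0535 m from the centre of mass.
By the parallel-axis theorem, I = I_cm + md² = 0.001757 + 0.001757 = 0.003515 kg·m².
T = 2π√(I/(mgd)) = 2π√(0.003515/(0.614 × 3.68 × 0.0535)) = 1.07 s.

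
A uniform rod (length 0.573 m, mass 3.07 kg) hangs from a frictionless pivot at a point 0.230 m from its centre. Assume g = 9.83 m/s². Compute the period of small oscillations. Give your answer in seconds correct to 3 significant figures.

1.18 s

For a physical pendulum T = 2π√(I/(mgd)), with d = 0.2300 m from pivot to centre of mass.
I_cm = mL²/12 = 3.07 × 0.573²/12 = 0.08400 kg·m²; I = I_cm + md² = 0.08400 + 3.07 × 0.2300² = 0.2464 kg·m².
T = 2π√(0.2464/(3.07 × 9.83 × 0.2300)) = 1.18 s.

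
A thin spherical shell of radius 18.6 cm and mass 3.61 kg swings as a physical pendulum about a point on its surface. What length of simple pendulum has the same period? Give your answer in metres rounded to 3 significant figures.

0.310 m

The equivalent simple-pendulum length is L_eq = I/(md), where I is about the pivot and d = 0.1860 m.
I_cm = (2/3)mR² = 0.08326 kg·m², so I = I_cm + md² = 0.08326 + 0.1249 = 0.2082 kg·m².
L_eq = 0.2082/(3.61 × 0.1860) = 0.310 m.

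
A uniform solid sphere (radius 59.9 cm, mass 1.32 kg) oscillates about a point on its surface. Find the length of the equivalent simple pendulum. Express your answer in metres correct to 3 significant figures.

0.839 m

The equivalent simple-pendulum length is L_eq = I/(md), where I is about the pivot and d = 0.5990 m.
I_cm = (2/5)mR² = 0.1894 kg·m², so I = I_cm + md² = 0.1894 + 0.4736 = 0.6631 kg·m².
L_eq = 0.6631/(1.32 × 0.5990) = 0.839 m.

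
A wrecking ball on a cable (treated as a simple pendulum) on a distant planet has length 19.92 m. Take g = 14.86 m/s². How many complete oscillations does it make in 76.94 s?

T = 2π√(L/g) = 2π√(19.92/14.86) = 7.2747 s.
Number of complete oscillations = ⌊76.94/7.2747⌋ = ⌊10.576⌋ = 10.

10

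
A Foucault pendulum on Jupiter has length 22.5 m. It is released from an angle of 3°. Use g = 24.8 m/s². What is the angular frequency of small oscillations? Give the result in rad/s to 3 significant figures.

ω = √(g/L) = √(24.8/22.5) = 1.05 rad/s.

1.05 rad/s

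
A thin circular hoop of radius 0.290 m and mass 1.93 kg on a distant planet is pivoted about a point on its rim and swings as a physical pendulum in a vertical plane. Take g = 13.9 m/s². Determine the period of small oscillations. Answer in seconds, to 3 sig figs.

I_cm = mr² = 0.1623 kg·m². The pivot is at distance d = 0.290 m from the centre of mass.
By the parallel-axis theorem, I = I_cm + md² = 0.1623 + 0.1623 = 0.3246 kg·m².
T = 2π√(I/(mgd)) = 2π√(0.3246/(1.93 × 13.9 × 0.290)) = 1.28 s.

1.28 s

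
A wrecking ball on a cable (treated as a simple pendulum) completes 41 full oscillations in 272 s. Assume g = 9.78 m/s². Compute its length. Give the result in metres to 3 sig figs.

T = 272/41 = 6.634 s.
From T = 2π√(L/g), L = gT²/(4π²) = 9.78 × 6.634²/(4π²) = 10.9 m.

10.9 m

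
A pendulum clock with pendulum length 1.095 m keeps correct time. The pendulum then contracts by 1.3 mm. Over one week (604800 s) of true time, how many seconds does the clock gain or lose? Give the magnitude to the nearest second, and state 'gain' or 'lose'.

T ∝ √L, so T'/T = √(1.09370/1.095) = 0.999406.
In 604800 s of true time the clock registers 604800/0.999406 = 605159.3 s, so it gains 359 s.

gain 359 s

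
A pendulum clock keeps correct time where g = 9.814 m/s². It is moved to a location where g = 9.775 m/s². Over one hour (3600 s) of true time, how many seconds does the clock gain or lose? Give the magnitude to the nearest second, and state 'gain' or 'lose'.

lose 7 s

The clock's period scales as T ∝ 1/√g, so T'/T = √(9.814/9.775) = 1.00199.
In 3600 s of true time the clock registers 3600/1.00199 = 3592.8 s, so it loses 7 s.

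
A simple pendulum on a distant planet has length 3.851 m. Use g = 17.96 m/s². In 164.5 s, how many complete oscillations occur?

56

T = 2π√(L/g) = 2π√(3.851/17.96) = 2.9095 s.
Number of complete oscillations = ⌊164.5/2.9095⌋ = ⌊56.540⌋ = 56.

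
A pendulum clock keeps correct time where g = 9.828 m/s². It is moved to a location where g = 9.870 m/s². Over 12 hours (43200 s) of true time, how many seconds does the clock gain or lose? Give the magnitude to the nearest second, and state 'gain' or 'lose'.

gain 92 s

The clock's period scales as T ∝ 1/√g, so T'/T = √(9.828/9.870) = 0.997870.
In 43200 s of true time the clock registers 43200/0.997870 = 43292.2 s, so it gains 92 s.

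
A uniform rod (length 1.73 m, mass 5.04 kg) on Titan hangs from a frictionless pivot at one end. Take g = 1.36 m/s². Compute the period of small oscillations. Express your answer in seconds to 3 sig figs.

5.79 s

For a physical pendulum T = 2π√(I/(mgd)), with d = 0.8650 m from pivot to centre of mass.
I_cm = mL²/12 = 5.04 × 1.73²/12 = 1.257 kg·m²; I = I_cm + md² = 1.257 + 5.04 × 0.8650² = 5.028 kg·m².
T = 2π√(5.028/(5.04 × 1.36 × 0.8650)) = 5.79 s.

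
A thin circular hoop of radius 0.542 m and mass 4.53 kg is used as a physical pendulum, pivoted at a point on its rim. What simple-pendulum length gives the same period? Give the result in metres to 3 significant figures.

1.08 m

The equivalent simple-pendulum length is L_eq = I/(md), where I is about the pivot and d = 0.5420 m.
I_cm = mR² = 1.331 kg·m², so I = I_cm + md² = 1.331 + 1.331 = 2.662 kg·m².
L_eq = 2.662/(4.53 × 0.5420) = 1.08 m.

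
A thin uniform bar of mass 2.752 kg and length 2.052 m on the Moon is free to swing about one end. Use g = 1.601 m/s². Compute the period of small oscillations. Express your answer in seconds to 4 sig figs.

5.808 s

For a physical pendulum T = 2π√(I/(mgd)), with d = 1.0260 m from pivot to centre of mass.
I_cm = mL²/12 = 2.752 × 2.052²/12 = 0.96565 kg·m²; I = I_cm + md² = 0.96565 + 2.752 × 1.0260² = 3.8626 kg·m².
T = 2π√(3.8626/(2.752 × 1.601 × 1.0260)) = 5.808 s.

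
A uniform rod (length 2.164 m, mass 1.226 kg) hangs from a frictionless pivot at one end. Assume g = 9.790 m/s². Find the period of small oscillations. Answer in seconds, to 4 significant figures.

2.412 s

For a physical pendulum T = 2π√(I/(mgd)), with d = 1.0820 m from pivot to centre of mass.
I_cm = mL²/12 = 1.226 × 2.164²/12 = 0.47844 kg·m²; I = I_cm + md² = 0.47844 + 1.226 × 1.0820² = 1.9137 kg·m².
T = 2π√(1.9137/(1.226 × 9.790 × 1.0820)) = 2.412 s.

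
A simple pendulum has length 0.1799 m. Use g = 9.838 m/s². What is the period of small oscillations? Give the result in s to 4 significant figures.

T = 2π√(L/g) = 2π√(0.1799/9.838) = 2π × 0.13523 = 0.8497 s.

0.8497 s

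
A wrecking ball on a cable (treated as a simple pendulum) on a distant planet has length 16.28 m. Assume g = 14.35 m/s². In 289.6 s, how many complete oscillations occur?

T = 2π√(L/g) = 2π√(16.28/14.35) = 6.6924 s.
Number of complete oscillations = ⌊289.6/6.6924⌋ = ⌊43.273⌋ = 43.

43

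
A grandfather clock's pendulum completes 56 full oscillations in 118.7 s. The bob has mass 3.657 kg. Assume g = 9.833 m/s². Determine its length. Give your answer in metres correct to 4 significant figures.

T = 118.7/56 = 2.1196 s.
From T = 2π√(L/g), L = gT²/(4π²) = 9.833 × 2.1196²/(4π²) = 1.119 m.

1.119 m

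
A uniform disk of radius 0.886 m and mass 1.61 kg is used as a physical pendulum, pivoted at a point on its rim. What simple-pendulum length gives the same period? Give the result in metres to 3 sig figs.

The equivalent simple-pendulum length is L_eq = I/(md), where I is about the pivot and d = 0.8860 m.
I_cm = ½mR² = 0.6319 kg·m², so I = I_cm + md² = 0.6319 + 1.264 = 1.896 kg·m².
L_eq = 1.896/(1.61 × 0.8860) = 1.33 m.

1.33 m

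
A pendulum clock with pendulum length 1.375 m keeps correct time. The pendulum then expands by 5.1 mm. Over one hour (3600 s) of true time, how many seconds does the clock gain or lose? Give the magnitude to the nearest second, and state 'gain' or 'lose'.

lose 7 s

T ∝ √L, so T'/T = √(1.38010/1.375) = 1.00185.
In 3600 s of true time the clock registers 3600/1.00185 = 3593.3 s, so it loses 7 s.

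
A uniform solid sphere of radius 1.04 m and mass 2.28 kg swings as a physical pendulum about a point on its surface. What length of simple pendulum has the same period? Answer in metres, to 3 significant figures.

The equivalent simple-pendulum length is L_eq = I/(md), where I is about the pivot and d = 1.040 m.
I_cm = (2/5)mR² = 0.9864 kg·m², so I = I_cm + md² = 0.9864 + 2.466 = 3.452 kg·m².
L_eq = 3.452/(2.28 × 1.040) = 1.46 m.

1.46 m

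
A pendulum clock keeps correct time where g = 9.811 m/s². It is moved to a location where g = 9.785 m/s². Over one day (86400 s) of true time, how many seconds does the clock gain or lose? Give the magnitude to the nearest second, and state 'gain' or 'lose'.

The clock's period scales as T ∝ 1/√g, so T'/T = √(9.811/9.785) = 1.00133.
In 86400 s of true time the clock registers 86400/1.00133 = 86285.4 s, so it loses 115 s.

lose 115 s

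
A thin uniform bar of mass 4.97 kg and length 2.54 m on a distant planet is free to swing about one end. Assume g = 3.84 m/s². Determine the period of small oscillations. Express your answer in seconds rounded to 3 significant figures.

4.17 s

For a physical pendulum T = 2π√(I/(mgd)), with d = 1.270 m from pivot to centre of mass.
I_cm = mL²/12 = 4.97 × 2.54²/12 = 2.672 kg·m²; I = I_cm + md² = 2.672 + 4.97 × 1.270² = 10.69 kg·m².
T = 2π√(10.69/(4.97 × 3.84 × 1.270)) = 4.17 s.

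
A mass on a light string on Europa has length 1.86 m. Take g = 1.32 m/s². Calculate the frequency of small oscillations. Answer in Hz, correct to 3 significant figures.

0.134 Hz

T = 2π√(L/g) = 2π√(1.86/1.32) = 7.458 s, so f = 1/T = 0.134 Hz.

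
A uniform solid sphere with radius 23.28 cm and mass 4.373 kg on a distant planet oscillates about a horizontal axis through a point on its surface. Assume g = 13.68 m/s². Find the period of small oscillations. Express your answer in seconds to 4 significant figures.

0.9698 s

I_cm = (2/5)mr² = 0.094799 kg·m². The pivot is at distance d = 0.2328 m from the centre of mass.
By the parallel-axis theorem, I = I_cm + md² = 0.094799 + 0.23700 = 0.33180 kg·m².
T = 2π√(I/(mgd)) = 2π√(0.33180/(4.373 × 13.68 × 0.2328)) = 0.9698 s.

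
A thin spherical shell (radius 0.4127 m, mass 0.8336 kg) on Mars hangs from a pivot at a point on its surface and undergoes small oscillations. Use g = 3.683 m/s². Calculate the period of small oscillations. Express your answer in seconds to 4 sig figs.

2.715 s

I_cm = (2/3)mr² = 0.094653 kg·m². The pivot is at distance d = 0.4127 m from the centre of mass.
By the parallel-axis theorem, I = I_cm + md² = 0.094653 + 0.14198 = 0.23663 kg·m².
T = 2π√(I/(mgd)) = 2π√(0.23663/(0.8336 × 3.683 × 0.4127)) = 2.715 s.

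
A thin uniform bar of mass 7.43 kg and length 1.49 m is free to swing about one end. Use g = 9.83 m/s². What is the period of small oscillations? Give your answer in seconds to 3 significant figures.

2.00 s

For a physical pendulum T = 2π√(I/(mgd)), with d = 0.7450 m from pivot to centre of mass.
I_cm = mL²/12 = 7.43 × 1.49²/12 = 1.375 kg·m²; I = I_cm + md² = 1.375 + 7.43 × 0.7450² = 5.498 kg·m².
T = 2π√(5.498/(7.43 × 9.83 × 0.7450)) = 2.00 s.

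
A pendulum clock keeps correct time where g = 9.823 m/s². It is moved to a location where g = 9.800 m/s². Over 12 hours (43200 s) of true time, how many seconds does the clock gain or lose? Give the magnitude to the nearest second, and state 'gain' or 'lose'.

lose 51 s

The clock's period scales as T ∝ 1/√g, so T'/T = √(9.823/9.800) = 1.00117.
In 43200 s of true time the clock registers 43200/1.00117 = 43149.4 s, so it loses 51 s.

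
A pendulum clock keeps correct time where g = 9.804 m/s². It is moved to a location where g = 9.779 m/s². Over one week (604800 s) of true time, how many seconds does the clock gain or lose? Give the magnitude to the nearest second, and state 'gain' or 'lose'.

lose 772 s

The clock's period scales as T ∝ 1/√g, so T'/T = √(9.804/9.779) = 1.00128.
In 604800 s of true time the clock registers 604800/1.00128 = 604028.4 s, so it loses 772 s.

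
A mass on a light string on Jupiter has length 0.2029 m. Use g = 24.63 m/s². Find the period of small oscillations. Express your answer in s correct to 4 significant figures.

0.5703 s

T = 2π√(L/g) = 2π√(0.2029/24.63) = 2π × 0.090763 = 0.5703 s.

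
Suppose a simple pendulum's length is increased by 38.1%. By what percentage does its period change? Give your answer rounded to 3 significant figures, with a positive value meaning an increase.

T ∝ √L, so T'/T = √(1.381) = 1.175.
Percentage change in T = (1.175 − 1) × 100% = 17.5%.

17.5%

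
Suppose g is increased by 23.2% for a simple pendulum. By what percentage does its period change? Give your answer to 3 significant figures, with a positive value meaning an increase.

-9.91%

T ∝ 1/√g, so T'/T = 1/√(1.232) = 0.9009.
Percentage change in T = (0.9009 − 1) × 100% = -9.91%.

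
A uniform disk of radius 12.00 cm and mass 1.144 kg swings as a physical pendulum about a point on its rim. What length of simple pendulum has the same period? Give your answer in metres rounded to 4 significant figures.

0.1800 m

The equivalent simple-pendulum length is L_eq = I/(md), where I is about the pivot and d = 0.12000 m.
I_cm = ½mR² = 0.0082368 kg·m², so I = I_cm + md² = 0.0082368 + 0.016474 = 0.024710 kg·m².
L_eq = 0.024710/(1.144 × 0.12000) = 0.1800 m.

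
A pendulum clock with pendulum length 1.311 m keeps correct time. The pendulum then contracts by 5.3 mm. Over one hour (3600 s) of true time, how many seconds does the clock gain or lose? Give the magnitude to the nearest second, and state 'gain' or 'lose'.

gain 7 s

T ∝ √L, so T'/T = √(1.30570/1.311) = 0.997977.
In 3600 s of true time the clock registers 3600/0.997977 = 3607.3 s, so it gains 7 s.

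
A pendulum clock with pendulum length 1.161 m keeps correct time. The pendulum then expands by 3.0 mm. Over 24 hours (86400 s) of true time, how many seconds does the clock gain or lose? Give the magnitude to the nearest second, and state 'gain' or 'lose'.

lose 111 s

T ∝ √L, so T'/T = √(1.16400/1.161) = 1.00129.
In 86400 s of true time the clock registers 86400/1.00129 = 86288.6 s, so it loses 111 s.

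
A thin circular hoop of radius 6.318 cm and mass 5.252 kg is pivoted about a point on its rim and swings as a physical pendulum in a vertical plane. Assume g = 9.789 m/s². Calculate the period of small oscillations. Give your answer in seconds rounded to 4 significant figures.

0.7139 s

I_cm = mr² = 0.020964 kg·m². The pivot is at distance d = 0.06318 m from the centre of mass.
By the parallel-axis theorem, I = I_cm + md² = 0.020964 + 0.020964 = 0.041929 kg·m².
T = 2π√(I/(mgd)) = 2π√(0.041929/(5.252 × 9.789 × 0.06318)) = 0.7139 s.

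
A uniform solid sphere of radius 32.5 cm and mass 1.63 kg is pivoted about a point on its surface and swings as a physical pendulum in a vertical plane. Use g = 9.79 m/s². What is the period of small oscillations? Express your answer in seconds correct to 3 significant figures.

1.35 s

I_cm = (2/5)mr² = 0.06887 kg·m². The pivot is at distance d = 0.325 m from the centre of mass.
By the parallel-axis theorem, I = I_cm + md² = 0.06887 + 0.1722 = 0.2410 kg·m².
T = 2π√(I/(mgd)) = 2π√(0.2410/(1.63 × 9.79 × 0.325)) = 1.35 s.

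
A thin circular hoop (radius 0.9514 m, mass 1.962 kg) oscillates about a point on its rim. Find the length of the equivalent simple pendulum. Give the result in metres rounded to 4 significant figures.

The equivalent simple-pendulum length is L_eq = I/(md), where I is about the pivot and d = 0.95140 m.
I_cm = mR² = 1.7759 kg·m², so I = I_cm + md² = 1.7759 + 1.7759 = 3.5519 kg·m².
L_eq = 3.5519/(1.962 × 0.95140) = 1.903 m.

1.903 m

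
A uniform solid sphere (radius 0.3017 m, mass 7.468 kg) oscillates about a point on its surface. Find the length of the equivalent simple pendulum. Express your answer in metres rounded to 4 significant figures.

0.4224 m

The equivalent simple-pendulum length is L_eq = I/(md), where I is about the pivot and d = 0.30170 m.
I_cm = (2/5)mR² = 0.27190 kg·m², so I = I_cm + md² = 0.27190 + 0.67976 = 0.95166 kg·m².
L_eq = 0.95166/(7.468 × 0.30170) = 0.4224 m.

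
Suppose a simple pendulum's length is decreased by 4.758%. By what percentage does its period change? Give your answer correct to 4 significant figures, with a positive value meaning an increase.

T ∝ √L, so T'/T = √(0.95242) = 0.97592.
Percentage change in T = (0.97592 − 1) × 100% = -2.408%.

-2.408%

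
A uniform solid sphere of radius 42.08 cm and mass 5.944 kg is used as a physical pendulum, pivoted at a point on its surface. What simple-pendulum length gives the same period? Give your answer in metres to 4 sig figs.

The equivalent simple-pendulum length is L_eq = I/(md), where I is about the pivot and d = 0.42080 m.
I_cm = (2/5)mR² = 0.42101 kg·m², so I = I_cm + md² = 0.42101 + 1.0525 = 1.4735 kg·m².
L_eq = 1.4735/(5.944 × 0.42080) = 0.5891 m.

0.5891 m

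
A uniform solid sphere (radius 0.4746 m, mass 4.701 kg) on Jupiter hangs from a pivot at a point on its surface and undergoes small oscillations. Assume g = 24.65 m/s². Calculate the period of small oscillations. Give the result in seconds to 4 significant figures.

I_cm = (2/5)mr² = 0.42355 kg·m². The pivot is at distance d = 0.4746 m from the centre of mass.
By the parallel-axis theorem, I = I_cm + md² = 0.42355 + 1.0589 = 1.4824 kg·m².
T = 2π√(I/(mgd)) = 2π√(1.4824/(4.701 × 24.65 × 0.4746)) = 1.032 s.

1.032 s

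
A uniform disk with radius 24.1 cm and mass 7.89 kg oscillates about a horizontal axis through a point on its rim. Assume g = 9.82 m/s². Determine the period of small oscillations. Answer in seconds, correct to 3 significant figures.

1.21 s

I_cm = ½mr² = 0.2291 kg·m². The pivot is at distance d = 0.241 m from the centre of mass.
By the parallel-axis theorem, I = I_cm + md² = 0.2291 + 0.4583 = 0.6874 kg·m².
T = 2π√(I/(mgd)) = 2π√(0.6874/(7.89 × 9.82 × 0.241)) = 1.21 s.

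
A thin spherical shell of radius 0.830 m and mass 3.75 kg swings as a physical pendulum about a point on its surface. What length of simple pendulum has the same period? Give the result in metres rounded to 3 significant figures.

1.38 m

The equivalent simple-pendulum length is L_eq = I/(md), where I is about the pivot and d = 0.8300 m.
I_cm = (2/3)mR² = 1.722 kg·m², so I = I_cm + md² = 1.722 + 2.583 = 4.306 kg·m².
L_eq = 4.306/(3.75 × 0.8300) = 1.38 m.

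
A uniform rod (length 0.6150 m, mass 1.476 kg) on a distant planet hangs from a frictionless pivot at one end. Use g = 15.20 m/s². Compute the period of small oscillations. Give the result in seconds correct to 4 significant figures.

1.032 s

For a physical pendulum T = 2π√(I/(mgd)), with d = 0.30750 m from pivot to centre of mass.
I_cm = mL²/12 = 1.476 × 0.6150²/12 = 0.046522 kg·m²; I = I_cm + md² = 0.046522 + 1.476 × 0.30750² = 0.18609 kg·m².
T = 2π√(0.18609/(1.476 × 15.20 × 0.30750)) = 1.032 s.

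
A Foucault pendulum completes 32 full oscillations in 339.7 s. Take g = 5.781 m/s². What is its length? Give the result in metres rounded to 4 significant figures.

T = 339.7/32 = 10.616 s.
From T = 2π√(L/g), L = gT²/(4π²) = 5.781 × 10.616²/(4π²) = 16.50 m.

16.50 m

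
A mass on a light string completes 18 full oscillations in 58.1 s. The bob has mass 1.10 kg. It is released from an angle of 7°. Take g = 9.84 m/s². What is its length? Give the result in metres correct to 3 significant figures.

2.60 m

T = 58.1/18 = 3.228 s.
From T = 2π√(L/g), L = gT²/(4π²) = 9.84 × 3.228²/(4π²) = 2.60 m.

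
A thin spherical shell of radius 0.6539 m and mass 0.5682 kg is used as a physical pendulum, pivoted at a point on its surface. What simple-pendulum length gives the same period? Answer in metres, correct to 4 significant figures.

The equivalent simple-pendulum length is L_eq = I/(md), where I is about the pivot and d = 0.65390 m.
I_cm = (2/3)mR² = 0.16197 kg·m², so I = I_cm + md² = 0.16197 + 0.24295 = 0.40492 kg·m².
L_eq = 0.40492/(0.5682 × 0.65390) = 1.090 m.

1.090 m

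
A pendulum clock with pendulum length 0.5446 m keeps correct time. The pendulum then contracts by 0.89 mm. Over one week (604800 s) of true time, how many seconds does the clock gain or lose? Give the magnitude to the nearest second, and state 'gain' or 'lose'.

gain 495 s

T ∝ √L, so T'/T = √(0.54371/0.5446) = 0.999183.
In 604800 s of true time the clock registers 604800/0.999183 = 605294.8 s, so it gains 495 s.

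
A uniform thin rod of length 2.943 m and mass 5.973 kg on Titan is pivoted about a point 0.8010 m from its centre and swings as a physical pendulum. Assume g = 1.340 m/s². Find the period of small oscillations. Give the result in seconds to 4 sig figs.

7.081 s

For a physical pendulum T = 2π√(I/(mgd)), with d = 0.80100 m from pivot to centre of mass.
I_cm = mL²/12 = 5.973 × 2.943²/12 = 4.3111 kg·m²; I = I_cm + md² = 4.3111 + 5.973 × 0.80100² = 8.1434 kg·m².
T = 2π√(8.1434/(5.973 × 1.340 × 0.80100)) = 7.081 s.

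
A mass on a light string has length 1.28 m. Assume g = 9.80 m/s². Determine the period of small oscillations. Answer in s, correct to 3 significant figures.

2.27 s

T = 2π√(L/g) = 2π√(1.28/9.80) = 2π × 0.3614 = 2.27 s.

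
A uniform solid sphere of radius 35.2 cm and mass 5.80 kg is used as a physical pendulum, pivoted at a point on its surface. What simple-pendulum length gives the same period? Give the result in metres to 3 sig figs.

0.493 m

The equivalent simple-pendulum length is L_eq = I/(md), where I is about the pivot and d = 0.3520 m.
I_cm = (2/5)mR² = 0.2875 kg·m², so I = I_cm + md² = 0.2875 + 0.7186 = 1.006 kg·m².
L_eq = 1.006/(5.80 × 0.3520) = 0.493 m.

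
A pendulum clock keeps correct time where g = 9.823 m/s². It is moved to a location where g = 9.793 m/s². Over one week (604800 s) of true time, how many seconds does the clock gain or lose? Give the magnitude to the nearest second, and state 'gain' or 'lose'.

lose 924 s

The clock's period scales as T ∝ 1/√g, so T'/T = √(9.823/9.793) = 1.00153.
In 604800 s of true time the clock registers 604800/1.00153 = 603875.7 s, so it loses 924 s.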